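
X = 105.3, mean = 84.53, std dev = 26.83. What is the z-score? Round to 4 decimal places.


z = (X - mu) / sigma
X - mu = 105.3 - 84.53 = 20.77
z = 20.77 / 26.83 = 2077/2683 ≈ 0.774133

0.7741


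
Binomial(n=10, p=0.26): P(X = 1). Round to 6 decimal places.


P = C(n,k) * p^k * (1-p)^(n-k)
C(10,1) = 10
p^k = 0.26^1 = 0.26
(1-p)^(n-k) = 0.74^9 ≈ 0.06654041
P = 10 * 0.26 * 0.06654041 ≈ 0.173005

0.173005


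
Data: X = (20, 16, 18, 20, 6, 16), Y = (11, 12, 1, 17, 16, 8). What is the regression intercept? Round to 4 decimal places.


a = ybar - b*xbar, where b = sum((xi-xbar)(yi-ybar)) / sum((xi-xbar)^2)
n = 6, xbar = 96/6 = 16, ybar = 65/6 ≈ 10.833333
Sxy = sum((xi-xbar)(yi-ybar)) = -46
Sxx = sum((xi-xbar)^2) = 136
b = Sxy / Sxx = -23/68 ≈ -0.338235
a = 10.833333 - (-0.338235) * 16 = 1657/102 ≈ 16.245098

16.2451


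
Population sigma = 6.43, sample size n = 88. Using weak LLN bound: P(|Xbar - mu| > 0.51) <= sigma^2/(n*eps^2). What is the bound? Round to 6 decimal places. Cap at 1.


bound = min(1, sigma^2/(n*eps^2))
sigma^2 = 6.43^2 = 41.3449
n*eps^2 = 88 * 0.51^2 = 88 * 0.2601 = 22.8888
sigma^2/(n*eps^2) = 41.3449 / 22.8888 ≈ 1.80633760
this exceeds 1, so the bound is capped at 1

1.000000


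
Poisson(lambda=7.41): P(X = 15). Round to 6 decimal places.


P = e^(-lam) * lam^k / k!
e^(-7.41) ≈ 0.0006051707
lam^k = 7.41^15 ≈ 11149955130095.896645
k! = 15! = 1307674368000
P = 0.0006051707 * 11149955130095.896645 / 1307674368000 ≈ 0.005160

0.005160


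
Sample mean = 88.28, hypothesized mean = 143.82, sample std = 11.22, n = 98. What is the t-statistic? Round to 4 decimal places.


t = (xbar - mu0) / (s/sqrt(n))
xbar - mu0 = 88.28 - 143.82 = -55.54
sqrt(98) ≈ 9.89949494
s/sqrt(n) = 11.22 / 9.89949494 ≈ 1.13339115
t = -55.54 / 1.13339115 ≈ -49.003382

-49.0034


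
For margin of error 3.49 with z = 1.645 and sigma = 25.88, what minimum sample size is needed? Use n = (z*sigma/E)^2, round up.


z*sigma/E = 1.645 * 25.88 / 3.49 ≈ 12.198453
(z*sigma/E)^2 ≈ 148.802249
round up: n = 149

149


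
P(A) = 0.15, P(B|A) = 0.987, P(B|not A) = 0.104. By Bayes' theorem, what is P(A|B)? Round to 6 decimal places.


P(A|B) = P(B|A)*P(A) / P(B), P(B) = P(B|A)*P(A) + P(B|not A)*P(not A)
P(B|A)*P(A) = 0.987 * 0.15 = 0.14805
P(B|not A)*P(not A) = 0.104 * 0.85 = 0.0884
P(B) = 0.14805 + 0.0884 = 0.23645
P(A|B) = 0.14805 / 0.23645 = 2961/4729 ≈ 0.62613660

0.626137


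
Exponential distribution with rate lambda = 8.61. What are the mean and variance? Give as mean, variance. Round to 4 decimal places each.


mean = 1/lam, var = 1/lam^2
mean = 1 / 8.61 = 100/861 ≈ 0.116144
lam^2 = 8.61^2 = 74.1321
var = 1 / 74.1321 ≈ 0.013489

0.1161, 0.0135


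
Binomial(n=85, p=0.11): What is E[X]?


E[X] = n*p = 85 * 0.11 = 9.35

9.35


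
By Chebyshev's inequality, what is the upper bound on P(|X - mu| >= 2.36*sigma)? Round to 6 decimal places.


P <= 1/k^2
k^2 = 2.36^2 = 5.5696
1/k^2 = 1 / 5.5696 = 625/3481 ≈ 0.17954611

0.179546


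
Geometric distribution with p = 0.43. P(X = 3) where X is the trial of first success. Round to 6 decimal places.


P = (1-p)^(k-1) * p
(1-p)^(k-1) = 0.57^2 = 0.3249
P = 0.3249 * 0.43 = 0.139707

0.139707


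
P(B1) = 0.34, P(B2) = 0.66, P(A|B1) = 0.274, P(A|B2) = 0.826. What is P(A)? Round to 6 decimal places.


P(A) = P(A|B1)*P(B1) + P(A|B2)*P(B2)
P(A|B1)*P(B1) = 0.274 * 0.34 = 0.09316
P(A|B2)*P(B2) = 0.826 * 0.66 = 0.54516
P(A) = 0.09316 + 0.54516 = 0.63832

0.638320


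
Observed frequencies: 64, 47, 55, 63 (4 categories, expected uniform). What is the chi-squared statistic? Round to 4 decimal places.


chi2 = sum((O-E)^2/E), E = total/4
total = 229, E = 229/4 = 57.25
(64 - 57.25)^2 / 57.25 = 45.5625 / 57.25 = 729/916 ≈ 0.795852
(47 - 57.25)^2 / 57.25 = 105.0625 / 57.25 = 1681/916 ≈ 1.835153
(55 - 57.25)^2 / 57.25 = 5.0625 / 57.25 = 81/916 ≈ 0.088428
(63 - 57.25)^2 / 57.25 = 33.0625 / 57.25 = 529/916 ≈ 0.577511
chi2 = 755/229 ≈ 3.296943

3.2969


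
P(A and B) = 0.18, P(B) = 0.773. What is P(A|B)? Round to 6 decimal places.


P(A|B) = P(A and B) / P(B) = 0.18 / 0.773 = 180/773 ≈ 0.23285899

0.232859


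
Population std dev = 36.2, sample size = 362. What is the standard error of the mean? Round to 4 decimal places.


SE = sigma / sqrt(n)
sqrt(362) ≈ 19.026298
SE = 36.2 / 19.026298 ≈ 1.902630

1.9026


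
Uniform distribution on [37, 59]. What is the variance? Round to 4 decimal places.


Var = (b-a)^2 / 12
(b-a)^2 = (59 - 37)^2 = 484
Var = 484/12 ≈ 40.333333

40.3333


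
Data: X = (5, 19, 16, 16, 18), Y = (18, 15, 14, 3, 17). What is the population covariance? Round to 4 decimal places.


Cov = (1/n)*sum((xi-xbar)(yi-ybar))
n = 5, xbar = 74/5 = 14.8, ybar = 67/5 = 13.4
sum((xi-xbar)(yi-ybar)) = -38.6
Cov = -38.6 / 5 = -7.72

-7.7200


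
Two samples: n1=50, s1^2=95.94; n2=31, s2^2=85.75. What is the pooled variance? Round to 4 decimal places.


sp^2 = ((n1-1)*s1^2 + (n2-1)*s2^2)/(n1+n2-2)
(n1-1)*s1^2 = 49 * 95.94 = 4701.06
(n2-1)*s2^2 = 30 * 85.75 = 2572.5
numerator = 4701.06 + 2572.5 = 7273.56
n1+n2-2 = 79
sp^2 = 7273.56 / 79 = 181839/1975 ≈ 92.070380

92.0704


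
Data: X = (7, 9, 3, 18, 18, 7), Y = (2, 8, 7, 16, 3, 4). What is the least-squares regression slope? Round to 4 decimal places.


b = sum((xi-xbar)(yi-ybar)) / sum((xi-xbar)^2)
n = 6, xbar = 62/6 = 31/3 ≈ 10.333333, ybar = 40/6 = 20/3 ≈ 6.666667
Sxy = sum((xi-xbar)(yi-ybar)) = 191/3 ≈ 63.666667
Sxx = sum((xi-xbar)^2) = 586/3 ≈ 195.333333
b = Sxy / Sxx = 191/586 ≈ 0.325939

0.3259


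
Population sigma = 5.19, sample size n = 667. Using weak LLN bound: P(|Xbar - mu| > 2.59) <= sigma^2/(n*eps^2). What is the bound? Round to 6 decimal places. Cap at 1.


bound = min(1, sigma^2/(n*eps^2))
sigma^2 = 5.19^2 = 26.9361
n*eps^2 = 667 * 2.59^2 = 667 * 6.7081 = 4474.3027
sigma^2/(n*eps^2) = 26.9361 / 4474.3027 ≈ 0.00602018

0.006020


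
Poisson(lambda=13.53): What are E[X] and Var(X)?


E[X] = Var(X) = lambda = 13.53

13.53, 13.53


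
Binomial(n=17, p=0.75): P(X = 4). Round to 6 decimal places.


P = C(n,k) * p^k * (1-p)^(n-k)
C(17,4) = 2380
p^k = 0.75^4 = 81/256 ≈ 0.3164063
(1-p)^(n-k) = 0.25^13 ≈ 0.00000001490116
P = 2380 * 0.3164063 * 0.00000001490116 ≈ 0.000011

0.000011


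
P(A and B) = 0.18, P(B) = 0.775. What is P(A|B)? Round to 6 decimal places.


P(A|B) = P(A and B) / P(B) = 0.18 / 0.775 = 36/155 ≈ 0.23225806

0.232258


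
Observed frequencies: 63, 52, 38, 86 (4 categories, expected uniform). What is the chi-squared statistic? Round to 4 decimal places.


chi2 = sum((O-E)^2/E), E = total/4
total = 239, E = 239/4 = 59.75
(63 - 59.75)^2 / 59.75 = 10.5625 / 59.75 = 169/956 ≈ 0.176778
(52 - 59.75)^2 / 59.75 = 60.0625 / 59.75 = 961/956 ≈ 1.005230
(38 - 59.75)^2 / 59.75 = 473.0625 / 59.75 = 7569/956 ≈ 7.917364
(86 - 59.75)^2 / 59.75 = 689.0625 / 59.75 = 11025/956 ≈ 11.532427
chi2 = 4931/239 ≈ 20.631799

20.6318


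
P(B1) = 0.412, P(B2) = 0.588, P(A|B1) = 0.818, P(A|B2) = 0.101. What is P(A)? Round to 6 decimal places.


P(A) = P(A|B1)*P(B1) + P(A|B2)*P(B2)
P(A|B1)*P(B1) = 0.818 * 0.412 = 0.337016
P(A|B2)*P(B2) = 0.101 * 0.588 = 0.059388
P(A) = 0.337016 + 0.059388 = 0.396404

0.396404


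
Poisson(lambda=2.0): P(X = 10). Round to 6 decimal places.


P = e^(-lam) * lam^k / k!
e^(-2.0) ≈ 0.1353353
lam^k = 2.0^10 = 1024
k! = 10! = 3628800
P = 0.1353353 * 1024 / 3628800 ≈ 0.000038

0.000038


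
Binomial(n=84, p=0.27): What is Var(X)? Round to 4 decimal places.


Var = n*p*(1-p) = 84 * 0.27 * 0.73 = 16.5564

16.5564


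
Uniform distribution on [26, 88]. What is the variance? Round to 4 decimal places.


Var = (b-a)^2 / 12
(b-a)^2 = (88 - 26)^2 = 3844
Var = 3844/12 ≈ 320.333333

320.3333


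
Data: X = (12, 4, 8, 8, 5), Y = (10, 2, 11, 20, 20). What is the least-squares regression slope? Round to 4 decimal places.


b = sum((xi-xbar)(yi-ybar)) / sum((xi-xbar)^2)
n = 5, xbar = 37/5 = 7.4, ybar = 63/5 = 12.6
Sxy = sum((xi-xbar)(yi-ybar)) = 9.8
Sxx = sum((xi-xbar)^2) = 39.2
b = Sxy / Sxx = 0.25

0.2500


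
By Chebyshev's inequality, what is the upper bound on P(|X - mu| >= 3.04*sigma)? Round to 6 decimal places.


P <= 1/k^2
k^2 = 3.04^2 = 9.2416
1/k^2 = 1 / 9.2416 = 625/5776 ≈ 0.10820637

0.108206


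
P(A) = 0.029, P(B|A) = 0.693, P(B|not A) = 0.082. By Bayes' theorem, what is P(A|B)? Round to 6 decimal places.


P(A|B) = P(B|A)*P(A) / P(B), P(B) = P(B|A)*P(A) + P(B|not A)*P(not A)
P(B|A)*P(A) = 0.693 * 0.029 = 0.020097
P(B|not A)*P(not A) = 0.082 * 0.971 = 0.079622
P(B) = 0.020097 + 0.079622 = 0.099719
P(A|B) = 0.020097 / 0.099719 ≈ 0.20153632

0.201536


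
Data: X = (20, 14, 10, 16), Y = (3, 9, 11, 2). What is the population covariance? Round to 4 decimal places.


Cov = (1/n)*sum((xi-xbar)(yi-ybar))
n = 4, xbar = 60/4 = 15, ybar = 25/4 = 6.25
sum((xi-xbar)(yi-ybar)) = -47
Cov = -47 / 4 = -11.75

-11.7500


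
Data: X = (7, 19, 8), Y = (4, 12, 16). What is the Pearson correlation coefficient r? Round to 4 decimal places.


r = sum((xi-xbar)(yi-ybar)) / sqrt(sum((xi-xbar)^2) * sum((yi-ybar)^2))
n = 3, xbar = 34/3 ≈ 11.333333, ybar = 32/3 ≈ 10.666667
Sxy = sum((xi-xbar)(yi-ybar)) = 64/3 ≈ 21.333333
Sxx = sum((xi-xbar)^2) = 266/3 ≈ 88.666667
Syy = sum((yi-ybar)^2) = 224/3 ≈ 74.666667
sqrt(Sxx*Syy) ≈ 81.366114
r = Sxy / sqrt(Sxx*Syy) = 21.333333 / 81.366114 ≈ 0.262189

0.2622


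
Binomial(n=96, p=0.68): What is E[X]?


E[X] = n*p = 96 * 0.68 = 65.28

65.28


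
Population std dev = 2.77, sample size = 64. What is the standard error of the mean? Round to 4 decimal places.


SE = sigma / sqrt(n)
sqrt(64) = 8
SE = 2.77 / 8 = 0.34625

0.3463


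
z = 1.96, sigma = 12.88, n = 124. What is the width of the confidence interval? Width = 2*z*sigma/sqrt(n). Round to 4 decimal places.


width = 2*z*sigma/sqrt(n)
2*z*sigma = 2 * 1.96 * 12.88 = 50.4896
sqrt(124) ≈ 11.135529
width = 50.4896 / 11.135529 ≈ 4.534100

4.5341


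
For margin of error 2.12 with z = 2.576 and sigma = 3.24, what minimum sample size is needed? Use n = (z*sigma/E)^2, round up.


z*sigma/E = 2.576 * 3.24 / 2.12 = 26082/6625 ≈ 3.936906
(z*sigma/E)^2 ≈ 15.499226
round up: n = 16

16


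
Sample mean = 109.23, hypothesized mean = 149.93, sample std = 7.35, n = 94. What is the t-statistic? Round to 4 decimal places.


t = (xbar - mu0) / (s/sqrt(n))
xbar - mu0 = 109.23 - 149.93 = -40.7
sqrt(94) ≈ 9.69535971
s/sqrt(n) = 7.35 / 9.69535971 ≈ 0.75809462
t = -40.7 / 0.75809462 ≈ -53.687230

-53.6872


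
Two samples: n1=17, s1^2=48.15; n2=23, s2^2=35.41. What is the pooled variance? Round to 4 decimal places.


sp^2 = ((n1-1)*s1^2 + (n2-1)*s2^2)/(n1+n2-2)
(n1-1)*s1^2 = 16 * 48.15 = 770.4
(n2-1)*s2^2 = 22 * 35.41 = 779.02
numerator = 770.4 + 779.02 = 1549.42
n1+n2-2 = 38
sp^2 = 1549.42 / 38 = 77471/1900 ≈ 40.774211

40.7742


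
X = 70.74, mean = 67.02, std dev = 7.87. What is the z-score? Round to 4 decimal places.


z = (X - mu) / sigma
X - mu = 70.74 - 67.02 = 3.72
z = 3.72 / 7.87 = 372/787 ≈ 0.472681

0.4727


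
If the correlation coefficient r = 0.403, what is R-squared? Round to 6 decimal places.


R^2 = r^2 = (0.403)^2 = 0.162409

0.162409


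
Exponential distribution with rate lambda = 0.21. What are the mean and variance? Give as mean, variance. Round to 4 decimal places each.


mean = 1/lam, var = 1/lam^2
mean = 1 / 0.21 = 100/21 ≈ 4.761905
lam^2 = 0.21^2 = 0.0441
var = 1 / 0.0441 = 10000/441 ≈ 22.675737

4.7619, 22.6757


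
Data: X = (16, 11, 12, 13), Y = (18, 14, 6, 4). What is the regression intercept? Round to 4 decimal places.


a = ybar - b*xbar, where b = sum((xi-xbar)(yi-ybar)) / sum((xi-xbar)^2)
n = 4, xbar = 52/4 = 13, ybar = 42/4 = 10.5
Sxy = sum((xi-xbar)(yi-ybar)) = 20
Sxx = sum((xi-xbar)^2) = 14
b = Sxy / Sxx = 10/7 ≈ 1.428571
a = 10.5 - 1.428571 * 13 = -113/14 ≈ -8.071429

-8.0714


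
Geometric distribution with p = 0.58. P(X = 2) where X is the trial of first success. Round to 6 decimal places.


P = (1-p)^(k-1) * p
(1-p)^(k-1) = 0.42^1 = 0.42
P = 0.42 * 0.58 = 0.2436

0.243600


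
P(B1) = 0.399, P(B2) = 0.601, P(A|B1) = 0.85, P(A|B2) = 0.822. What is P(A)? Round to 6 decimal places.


P(A) = P(A|B1)*P(B1) + P(A|B2)*P(B2)
P(A|B1)*P(B1) = 0.85 * 0.399 = 0.33915
P(A|B2)*P(B2) = 0.822 * 0.601 = 0.494022
P(A) = 0.33915 + 0.494022 = 0.833172

0.833172


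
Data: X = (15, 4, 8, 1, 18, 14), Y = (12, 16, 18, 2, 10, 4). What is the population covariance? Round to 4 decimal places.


Cov = (1/n)*sum((xi-xbar)(yi-ybar))
n = 6, xbar = 60/6 = 10, ybar = 62/6 = 31/3 ≈ 10.333333
sum((xi-xbar)(yi-ybar)) = 6
Cov = 6 / 6 = 1

1.0000


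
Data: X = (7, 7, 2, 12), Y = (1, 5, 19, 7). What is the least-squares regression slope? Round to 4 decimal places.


b = sum((xi-xbar)(yi-ybar)) / sum((xi-xbar)^2)
n = 4, xbar = 28/4 = 7, ybar = 32/4 = 8
Sxy = sum((xi-xbar)(yi-ybar)) = -60
Sxx = sum((xi-xbar)^2) = 50
b = Sxy / Sxx = -1.2

-1.2000


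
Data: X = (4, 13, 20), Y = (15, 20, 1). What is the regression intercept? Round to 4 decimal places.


a = ybar - b*xbar, where b = sum((xi-xbar)(yi-ybar)) / sum((xi-xbar)^2)
n = 3, xbar = 37/3 ≈ 12.333333, ybar = 36/3 = 12
Sxy = sum((xi-xbar)(yi-ybar)) = -104
Sxx = sum((xi-xbar)^2) = 386/3 ≈ 128.666667
b = Sxy / Sxx = -156/193 ≈ -0.808290
a = 12 - (-0.808290) * 12.333333 = 4240/193 ≈ 21.968912

21.9689


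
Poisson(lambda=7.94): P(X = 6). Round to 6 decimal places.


P = e^(-lam) * lam^k / k!
e^(-7.94) ≈ 0.0003562065
lam^k = 7.94^6 ≈ 250566.504564
k! = 6! = 720
P = 0.0003562065 * 250566.504564 / 720 ≈ 0.123963

0.123963


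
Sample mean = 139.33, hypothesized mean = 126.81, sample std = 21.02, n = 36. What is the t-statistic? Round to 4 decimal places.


t = (xbar - mu0) / (s/sqrt(n))
xbar - mu0 = 139.33 - 126.81 = 12.52
sqrt(36) = 6
s/sqrt(n) = 21.02 / 6 = 1051/300 ≈ 3.50333333
t = 12.52 / 3.50333333 = 3756/1051 ≈ 3.573739

3.5737


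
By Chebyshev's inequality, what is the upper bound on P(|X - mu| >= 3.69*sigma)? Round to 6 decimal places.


P <= 1/k^2
k^2 = 3.69^2 = 13.6161
1/k^2 = 1 / 13.6161 ≈ 0.07344247

0.073442


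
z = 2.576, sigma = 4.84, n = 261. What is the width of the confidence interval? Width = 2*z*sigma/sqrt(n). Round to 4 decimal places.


width = 2*z*sigma/sqrt(n)
2*z*sigma = 2 * 2.576 * 4.84 = 24.93568
sqrt(261) ≈ 16.155494
width = 24.93568 / 16.155494 ≈ 1.543480

1.5435


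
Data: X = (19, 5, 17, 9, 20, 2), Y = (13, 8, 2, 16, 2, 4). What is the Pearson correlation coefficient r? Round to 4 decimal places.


r = sum((xi-xbar)(yi-ybar)) / sqrt(sum((xi-xbar)^2) * sum((yi-ybar)^2))
n = 6, xbar = 72/6 = 12, ybar = 45/6 = 7.5
Sxy = sum((xi-xbar)(yi-ybar)) = -27
Sxx = sum((xi-xbar)^2) = 296
Syy = sum((yi-ybar)^2) = 175.5
sqrt(Sxx*Syy) ≈ 227.921039
r = Sxy / sqrt(Sxx*Syy) = -27 / 227.921039 ≈ -0.118462

-0.1185


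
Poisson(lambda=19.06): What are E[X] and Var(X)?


E[X] = Var(X) = lambda = 19.06

19.06, 19.06


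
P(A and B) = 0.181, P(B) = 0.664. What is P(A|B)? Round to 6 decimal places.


P(A|B) = P(A and B) / P(B) = 0.181 / 0.664 = 181/664 ≈ 0.27259036

0.272590


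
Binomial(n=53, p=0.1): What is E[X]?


E[X] = n*p = 53 * 0.1 = 5.3

5.3


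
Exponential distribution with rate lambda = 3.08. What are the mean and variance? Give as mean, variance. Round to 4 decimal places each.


mean = 1/lam, var = 1/lam^2
mean = 1 / 3.08 = 25/77 ≈ 0.324675
lam^2 = 3.08^2 = 9.4864
var = 1 / 9.4864 = 625/5929 ≈ 0.105414

0.3247, 0.1054


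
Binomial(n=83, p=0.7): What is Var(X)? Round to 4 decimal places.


Var = n*p*(1-p) = 83 * 0.7 * 0.3 = 17.43

17.4300


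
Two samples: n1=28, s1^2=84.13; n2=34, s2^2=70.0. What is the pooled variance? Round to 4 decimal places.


sp^2 = ((n1-1)*s1^2 + (n2-1)*s2^2)/(n1+n2-2)
(n1-1)*s1^2 = 27 * 84.13 = 2271.51
(n2-1)*s2^2 = 33 * 70.0 = 2310
numerator = 2271.51 + 2310 = 4581.51
n1+n2-2 = 60
sp^2 = 4581.51 / 60 = 76.3585

76.3585


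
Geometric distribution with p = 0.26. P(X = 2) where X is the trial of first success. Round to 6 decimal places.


P = (1-p)^(k-1) * p
(1-p)^(k-1) = 0.74^1 = 0.74
P = 0.74 * 0.26 = 0.1924

0.192400


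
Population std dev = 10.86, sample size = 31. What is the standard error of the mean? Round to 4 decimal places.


SE = sigma / sqrt(n)
sqrt(31) ≈ 5.567764
SE = 10.86 / 5.567764 ≈ 1.950514

1.9505


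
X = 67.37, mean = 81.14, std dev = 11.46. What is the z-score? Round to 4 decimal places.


z = (X - mu) / sigma
X - mu = 67.37 - 81.14 = -13.77
z = -13.77 / 11.46 = -459/382 ≈ -1.201571

-1.2016


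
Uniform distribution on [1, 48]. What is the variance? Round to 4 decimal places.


Var = (b-a)^2 / 12
(b-a)^2 = (48 - 1)^2 = 2209
Var = 2209/12 ≈ 184.083333

184.0833


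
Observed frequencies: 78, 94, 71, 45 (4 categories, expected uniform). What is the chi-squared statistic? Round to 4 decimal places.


chi2 = sum((O-E)^2/E), E = total/4
total = 288, E = 288/4 = 72
(78 - 72)^2 / 72 = 36 / 72 = 0.5
(94 - 72)^2 / 72 = 484 / 72 = 121/18 ≈ 6.722222
(71 - 72)^2 / 72 = 1 / 72 = 1/72 ≈ 0.013889
(45 - 72)^2 / 72 = 729 / 72 = 10.125
chi2 = 625/36 ≈ 17.361111

17.3611


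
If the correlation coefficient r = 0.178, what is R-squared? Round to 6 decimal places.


R^2 = r^2 = (0.178)^2 = 0.031684

0.031684


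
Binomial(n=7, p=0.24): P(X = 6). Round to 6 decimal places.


P = C(n,k) * p^k * (1-p)^(n-k)
C(7,6) = 7
p^k = 0.24^6 ≈ 0.0001911030
(1-p)^(n-k) = 0.76^1 = 0.76
P = 7 * 0.0001911030 * 0.76 ≈ 0.001017

0.001017


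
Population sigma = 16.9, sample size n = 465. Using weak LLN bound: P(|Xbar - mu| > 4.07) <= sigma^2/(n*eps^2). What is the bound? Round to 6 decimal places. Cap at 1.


bound = min(1, sigma^2/(n*eps^2))
sigma^2 = 16.9^2 = 285.61
n*eps^2 = 465 * 4.07^2 = 465 * 16.5649 = 7702.6785
sigma^2/(n*eps^2) = 285.61 / 7702.6785 ≈ 0.03707931

0.037079


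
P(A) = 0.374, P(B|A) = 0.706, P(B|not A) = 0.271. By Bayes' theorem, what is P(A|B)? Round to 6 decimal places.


P(A|B) = P(B|A)*P(A) / P(B), P(B) = P(B|A)*P(A) + P(B|not A)*P(not A)
P(B|A)*P(A) = 0.706 * 0.374 = 0.264044
P(B|not A)*P(not A) = 0.271 * 0.626 = 0.169646
P(B) = 0.264044 + 0.169646 = 0.43369
P(A|B) = 0.264044 / 0.43369 ≈ 0.60883119

0.608831


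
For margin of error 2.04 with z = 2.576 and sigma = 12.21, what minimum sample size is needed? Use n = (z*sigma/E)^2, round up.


z*sigma/E = 2.576 * 12.21 / 2.04 = 65527/4250 ≈ 15.418118
(z*sigma/E)^2 ≈ 237.718352
round up: n = 238

238


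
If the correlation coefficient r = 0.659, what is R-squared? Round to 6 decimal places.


R^2 = r^2 = (0.659)^2 = 0.434281

0.434281


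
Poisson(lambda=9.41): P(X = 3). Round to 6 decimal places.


P = e^(-lam) * lam^k / k!
e^(-9.41) ≈ 0.00008190095
lam^k = 9.41^3 = 833.237621
k! = 3! = 6
P = 0.00008190095 * 833.237621 / 6 ≈ 0.011374

0.011374


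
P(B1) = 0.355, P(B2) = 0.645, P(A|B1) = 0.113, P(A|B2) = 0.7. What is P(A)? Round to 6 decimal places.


P(A) = P(A|B1)*P(B1) + P(A|B2)*P(B2)
P(A|B1)*P(B1) = 0.113 * 0.355 = 0.040115
P(A|B2)*P(B2) = 0.7 * 0.645 = 0.4515
P(A) = 0.040115 + 0.4515 = 0.491615

0.491615


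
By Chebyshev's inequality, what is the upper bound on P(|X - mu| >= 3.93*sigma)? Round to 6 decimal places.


P <= 1/k^2
k^2 = 3.93^2 = 15.4449
1/k^2 = 1 / 15.4449 ≈ 0.06474629

0.064746


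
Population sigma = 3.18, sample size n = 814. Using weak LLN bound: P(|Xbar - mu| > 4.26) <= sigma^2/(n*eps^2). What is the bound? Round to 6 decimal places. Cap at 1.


bound = min(1, sigma^2/(n*eps^2))
sigma^2 = 3.18^2 = 10.1124
n*eps^2 = 814 * 4.26^2 = 814 * 18.1476 = 14772.1464
sigma^2/(n*eps^2) = 10.1124 / 14772.1464 ≈ 0.00068456

0.000685


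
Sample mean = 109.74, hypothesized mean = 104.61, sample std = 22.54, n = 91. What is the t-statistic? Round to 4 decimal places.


t = (xbar - mu0) / (s/sqrt(n))
xbar - mu0 = 109.74 - 104.61 = 5.13
sqrt(91) ≈ 9.53939201
s/sqrt(n) = 22.54 / 9.53939201 ≈ 2.36283402
t = 5.13 / 2.36283402 ≈ 2.171122

2.1711


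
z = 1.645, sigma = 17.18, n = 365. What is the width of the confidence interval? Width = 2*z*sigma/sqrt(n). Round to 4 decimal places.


width = 2*z*sigma/sqrt(n)
2*z*sigma = 2 * 1.645 * 17.18 = 56.5222
sqrt(365) ≈ 19.104973
width = 56.5222 / 19.104973 ≈ 2.958507

2.9585


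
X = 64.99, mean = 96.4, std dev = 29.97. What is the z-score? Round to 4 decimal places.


z = (X - mu) / sigma
X - mu = 64.99 - 96.4 = -31.41
z = -31.41 / 29.97 = -349/333 ≈ -1.048048

-1.0480


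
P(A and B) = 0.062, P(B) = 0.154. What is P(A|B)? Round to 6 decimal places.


P(A|B) = P(A and B) / P(B) = 0.062 / 0.154 = 31/77 ≈ 0.40259740

0.402597


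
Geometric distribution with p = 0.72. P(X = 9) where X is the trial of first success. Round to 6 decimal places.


P = (1-p)^(k-1) * p
(1-p)^(k-1) = 0.28^8 ≈ 0.00003778020
P = 0.00003778020 * 0.72 ≈ 0.00002720174

0.000027


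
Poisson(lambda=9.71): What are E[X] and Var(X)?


E[X] = Var(X) = lambda = 9.71

9.71, 9.71


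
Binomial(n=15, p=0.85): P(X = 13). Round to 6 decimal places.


P = C(n,k) * p^k * (1-p)^(n-k)
C(15,13) = 105
p^k = 0.85^13 ≈ 0.1209055
(1-p)^(n-k) = 0.15^2 = 0.0225
P = 105 * 0.1209055 * 0.0225 ≈ 0.285639

0.285639


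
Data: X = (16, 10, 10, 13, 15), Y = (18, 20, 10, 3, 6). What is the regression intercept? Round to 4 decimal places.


a = ybar - b*xbar, where b = sum((xi-xbar)(yi-ybar)) / sum((xi-xbar)^2)
n = 5, xbar = 64/5 = 12.8, ybar = 57/5 = 11.4
Sxy = sum((xi-xbar)(yi-ybar)) = -12.6
Sxx = sum((xi-xbar)^2) = 30.8
b = Sxy / Sxx = -9/22 ≈ -0.409091
a = 11.4 - (-0.409091) * 12.8 = 183/11 ≈ 16.636364

16.6364


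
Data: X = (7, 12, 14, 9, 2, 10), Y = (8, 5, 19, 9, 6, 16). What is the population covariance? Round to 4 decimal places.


Cov = (1/n)*sum((xi-xbar)(yi-ybar))
n = 6, xbar = 54/6 = 9, ybar = 63/6 = 10.5
sum((xi-xbar)(yi-ybar)) = 68
Cov = 68 / 6 = 34/3 ≈ 11.333333

11.3333


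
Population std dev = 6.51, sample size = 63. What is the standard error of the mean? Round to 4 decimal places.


SE = sigma / sqrt(n)
sqrt(63) ≈ 7.937254
SE = 6.51 / 7.937254 ≈ 0.820183

0.8202


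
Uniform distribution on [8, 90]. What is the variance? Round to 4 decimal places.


Var = (b-a)^2 / 12
(b-a)^2 = (90 - 8)^2 = 6724
Var = 6724/12 ≈ 560.333333

560.3333


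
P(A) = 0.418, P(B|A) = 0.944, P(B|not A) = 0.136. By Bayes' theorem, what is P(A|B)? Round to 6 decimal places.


P(A|B) = P(B|A)*P(A) / P(B), P(B) = P(B|A)*P(A) + P(B|not A)*P(not A)
P(B|A)*P(A) = 0.944 * 0.418 = 0.394592
P(B|not A)*P(not A) = 0.136 * 0.582 = 0.079152
P(B) = 0.394592 + 0.079152 = 0.473744
P(A|B) = 0.394592 / 0.473744 ≈ 0.83292242

0.832922


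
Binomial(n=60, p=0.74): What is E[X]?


E[X] = n*p = 60 * 0.74 = 44.4

44.4


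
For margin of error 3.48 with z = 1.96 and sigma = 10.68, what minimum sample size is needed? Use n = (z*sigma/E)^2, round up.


z*sigma/E = 1.96 * 10.68 / 3.48 = 4361/725 ≈ 6.015172
(z*sigma/E)^2 ≈ 36.182299
round up: n = 37

37


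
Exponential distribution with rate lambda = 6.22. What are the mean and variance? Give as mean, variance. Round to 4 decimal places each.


mean = 1/lam, var = 1/lam^2
mean = 1 / 6.22 = 50/311 ≈ 0.160772
lam^2 = 6.22^2 = 38.6884
var = 1 / 38.6884 ≈ 0.025848

0.1608, 0.0258


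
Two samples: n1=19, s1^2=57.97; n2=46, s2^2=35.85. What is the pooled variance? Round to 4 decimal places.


sp^2 = ((n1-1)*s1^2 + (n2-1)*s2^2)/(n1+n2-2)
(n1-1)*s1^2 = 18 * 57.97 = 1043.46
(n2-1)*s2^2 = 45 * 35.85 = 1613.25
numerator = 1043.46 + 1613.25 = 2656.71
n1+n2-2 = 63
sp^2 = 2656.71 / 63 = 42.17

42.1700


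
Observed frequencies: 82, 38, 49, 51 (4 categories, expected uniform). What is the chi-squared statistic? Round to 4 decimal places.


chi2 = sum((O-E)^2/E), E = total/4
total = 220, E = 220/4 = 55
(82 - 55)^2 / 55 = 729 / 55 = 729/55 ≈ 13.254545
(38 - 55)^2 / 55 = 289 / 55 = 289/55 ≈ 5.254545
(49 - 55)^2 / 55 = 36 / 55 = 36/55 ≈ 0.654545
(51 - 55)^2 / 55 = 16 / 55 = 16/55 ≈ 0.290909
chi2 = 214/11 ≈ 19.454545

19.4545


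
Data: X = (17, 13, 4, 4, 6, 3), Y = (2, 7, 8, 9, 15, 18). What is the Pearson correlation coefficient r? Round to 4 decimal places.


r = sum((xi-xbar)(yi-ybar)) / sqrt(sum((xi-xbar)^2) * sum((yi-ybar)^2))
n = 6, xbar = 47/6 ≈ 7.833333, ybar = 59/6 ≈ 9.833333
Sxy = sum((xi-xbar)(yi-ybar)) = -751/6 ≈ -125.166667
Sxx = sum((xi-xbar)^2) = 1001/6 ≈ 166.833333
Syy = sum((yi-ybar)^2) = 1001/6 ≈ 166.833333
sqrt(Sxx*Syy) = 1001/6 ≈ 166.833333
r = Sxy / sqrt(Sxx*Syy) = -125.166667 / 166.833333 = -751/1001 ≈ -0.750250

-0.7502


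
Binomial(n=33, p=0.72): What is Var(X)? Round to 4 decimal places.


Var = n*p*(1-p) = 33 * 0.72 * 0.28 = 6.6528

6.6528


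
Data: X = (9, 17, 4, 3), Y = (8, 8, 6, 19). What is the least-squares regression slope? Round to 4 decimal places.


b = sum((xi-xbar)(yi-ybar)) / sum((xi-xbar)^2)
n = 4, xbar = 33/4 = 8.25, ybar = 41/4 = 10.25
Sxy = sum((xi-xbar)(yi-ybar)) = -49.25
Sxx = sum((xi-xbar)^2) = 122.75
b = Sxy / Sxx = -197/491 ≈ -0.401222

-0.4012


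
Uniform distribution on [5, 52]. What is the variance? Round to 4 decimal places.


Var = (b-a)^2 / 12
(b-a)^2 = (52 - 5)^2 = 2209
Var = 2209/12 ≈ 184.083333

184.0833


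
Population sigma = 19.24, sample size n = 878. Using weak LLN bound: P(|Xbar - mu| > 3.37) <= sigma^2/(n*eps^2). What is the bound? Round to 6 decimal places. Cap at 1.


bound = min(1, sigma^2/(n*eps^2))
sigma^2 = 19.24^2 = 370.1776
n*eps^2 = 878 * 3.37^2 = 878 * 11.3569 = 9971.3582
sigma^2/(n*eps^2) = 370.1776 / 9971.3582 ≈ 0.03712409

0.037124


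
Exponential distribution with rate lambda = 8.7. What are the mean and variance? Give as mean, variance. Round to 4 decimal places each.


mean = 1/lam, var = 1/lam^2
mean = 1 / 8.7 = 10/87 ≈ 0.114943
lam^2 = 8.7^2 = 75.69
var = 1 / 75.69 = 100/7569 ≈ 0.013212

0.1149, 0.0132


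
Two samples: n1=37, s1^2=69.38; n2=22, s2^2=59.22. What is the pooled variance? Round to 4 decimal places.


sp^2 = ((n1-1)*s1^2 + (n2-1)*s2^2)/(n1+n2-2)
(n1-1)*s1^2 = 36 * 69.38 = 2497.68
(n2-1)*s2^2 = 21 * 59.22 = 1243.62
numerator = 2497.68 + 1243.62 = 3741.3
n1+n2-2 = 57
sp^2 = 3741.3 / 57 = 12471/190 ≈ 65.636842

65.6368


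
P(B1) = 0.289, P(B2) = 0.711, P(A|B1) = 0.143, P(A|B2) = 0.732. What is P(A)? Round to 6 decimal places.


P(A) = P(A|B1)*P(B1) + P(A|B2)*P(B2)
P(A|B1)*P(B1) = 0.143 * 0.289 = 0.041327
P(A|B2)*P(B2) = 0.732 * 0.711 = 0.520452
P(A) = 0.041327 + 0.520452 = 0.561779

0.561779


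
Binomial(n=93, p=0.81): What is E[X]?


E[X] = n*p = 93 * 0.81 = 75.33

75.33


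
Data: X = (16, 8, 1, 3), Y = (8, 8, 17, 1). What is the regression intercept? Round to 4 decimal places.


a = ybar - b*xbar, where b = sum((xi-xbar)(yi-ybar)) / sum((xi-xbar)^2)
n = 4, xbar = 28/4 = 7, ybar = 34/4 = 8.5
Sxy = sum((xi-xbar)(yi-ybar)) = -26
Sxx = sum((xi-xbar)^2) = 134
b = Sxy / Sxx = -13/67 ≈ -0.194030
a = 8.5 - (-0.194030) * 7 = 1321/134 ≈ 9.858209

9.8582


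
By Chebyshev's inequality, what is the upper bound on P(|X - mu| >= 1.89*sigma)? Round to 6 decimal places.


P <= 1/k^2
k^2 = 1.89^2 = 3.5721
1/k^2 = 1 / 3.5721 ≈ 0.27994737

0.279947


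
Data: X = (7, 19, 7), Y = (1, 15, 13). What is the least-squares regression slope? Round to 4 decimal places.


b = sum((xi-xbar)(yi-ybar)) / sum((xi-xbar)^2)
n = 3, xbar = 33/3 = 11, ybar = 29/3 ≈ 9.666667
Sxy = sum((xi-xbar)(yi-ybar)) = 64
Sxx = sum((xi-xbar)^2) = 96
b = Sxy / Sxx = 2/3 ≈ 0.666667

0.6667


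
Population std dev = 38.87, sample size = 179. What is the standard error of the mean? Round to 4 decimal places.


SE = sigma / sqrt(n)
sqrt(179) ≈ 13.379088
SE = 38.87 / 13.379088 ≈ 2.905280

2.9053


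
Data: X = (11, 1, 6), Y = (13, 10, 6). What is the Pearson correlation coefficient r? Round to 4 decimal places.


r = sum((xi-xbar)(yi-ybar)) / sqrt(sum((xi-xbar)^2) * sum((yi-ybar)^2))
n = 3, xbar = 18/3 = 6, ybar = 29/3 ≈ 9.666667
Sxy = sum((xi-xbar)(yi-ybar)) = 15
Sxx = sum((xi-xbar)^2) = 50
Syy = sum((yi-ybar)^2) = 74/3 ≈ 24.666667
sqrt(Sxx*Syy) ≈ 35.118846
r = Sxy / sqrt(Sxx*Syy) = 15 / 35.118846 ≈ 0.427121

0.4271


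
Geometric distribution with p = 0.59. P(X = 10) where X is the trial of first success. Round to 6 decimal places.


P = (1-p)^(k-1) * p
(1-p)^(k-1) = 0.41^9 ≈ 0.0003273819
P = 0.0003273819 * 0.59 ≈ 0.0001931553

0.000193


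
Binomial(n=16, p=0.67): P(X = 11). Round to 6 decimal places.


P = C(n,k) * p^k * (1-p)^(n-k)
C(16,11) = 4368
p^k = 0.67^11 ≈ 0.01221301
(1-p)^(n-k) = 0.33^5 ≈ 0.003913539
P = 4368 * 0.01221301 * 0.003913539 ≈ 0.208773

0.208773


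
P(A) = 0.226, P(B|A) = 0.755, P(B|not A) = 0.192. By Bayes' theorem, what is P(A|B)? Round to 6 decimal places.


P(A|B) = P(B|A)*P(A) / P(B), P(B) = P(B|A)*P(A) + P(B|not A)*P(not A)
P(B|A)*P(A) = 0.755 * 0.226 = 0.17063
P(B|not A)*P(not A) = 0.192 * 0.774 = 0.148608
P(B) = 0.17063 + 0.148608 = 0.319238
P(A|B) = 0.17063 / 0.319238 ≈ 0.53449151

0.534492


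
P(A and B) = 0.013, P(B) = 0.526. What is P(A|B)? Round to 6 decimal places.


P(A|B) = P(A and B) / P(B) = 0.013 / 0.526 = 13/526 ≈ 0.02471483

0.024715


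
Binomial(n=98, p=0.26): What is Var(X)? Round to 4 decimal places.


Var = n*p*(1-p) = 98 * 0.26 * 0.74 = 18.8552

18.8552


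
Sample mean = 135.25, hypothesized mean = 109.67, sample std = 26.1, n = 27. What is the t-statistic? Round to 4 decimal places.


t = (xbar - mu0) / (s/sqrt(n))
xbar - mu0 = 135.25 - 109.67 = 25.58
sqrt(27) ≈ 5.19615242
s/sqrt(n) = 26.1 / 5.19615242 ≈ 5.02294734
t = 25.58 / 5.02294734 ≈ 5.092628

5.0926


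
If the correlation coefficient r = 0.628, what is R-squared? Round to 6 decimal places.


R^2 = r^2 = (0.628)^2 = 0.394384

0.394384


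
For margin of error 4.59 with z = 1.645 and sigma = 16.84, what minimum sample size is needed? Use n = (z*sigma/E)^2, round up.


z*sigma/E = 1.645 * 16.84 / 4.59 ≈ 6.035251
(z*sigma/E)^2 ≈ 36.424249
round up: n = 37

37


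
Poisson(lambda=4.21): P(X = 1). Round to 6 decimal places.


P = e^(-lam) * lam^k / k!
e^(-4.21) ≈ 0.01484637
lam^k = 4.21^1 = 4.21
k! = 1! = 1
P = 0.01484637 * 4.21 / 1 ≈ 0.062503

0.062503


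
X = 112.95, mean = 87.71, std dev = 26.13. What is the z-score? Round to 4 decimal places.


z = (X - mu) / sigma
X - mu = 112.95 - 87.71 = 25.24
z = 25.24 / 26.13 = 2524/2613 ≈ 0.965940

0.9659


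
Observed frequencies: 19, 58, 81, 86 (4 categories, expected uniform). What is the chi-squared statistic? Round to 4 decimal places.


chi2 = sum((O-E)^2/E), E = total/4
total = 244, E = 244/4 = 61
(19 - 61)^2 / 61 = 1764 / 61 = 1764/61 ≈ 28.918033
(58 - 61)^2 / 61 = 9 / 61 = 9/61 ≈ 0.147541
(81 - 61)^2 / 61 = 400 / 61 = 400/61 ≈ 6.557377
(86 - 61)^2 / 61 = 625 / 61 = 625/61 ≈ 10.245902
chi2 = 2798/61 ≈ 45.868852

45.8689


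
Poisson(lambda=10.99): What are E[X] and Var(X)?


E[X] = Var(X) = lambda = 10.99

10.99, 10.99


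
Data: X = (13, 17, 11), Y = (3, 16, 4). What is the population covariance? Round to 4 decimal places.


Cov = (1/n)*sum((xi-xbar)(yi-ybar))
n = 3, xbar = 41/3 ≈ 13.666667, ybar = 23/3 ≈ 7.666667
sum((xi-xbar)(yi-ybar)) = 122/3 ≈ 40.666667
Cov = 40.666667 / 3 = 122/9 ≈ 13.555556

13.5556


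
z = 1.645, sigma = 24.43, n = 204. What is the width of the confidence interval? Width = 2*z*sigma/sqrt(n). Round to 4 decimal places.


width = 2*z*sigma/sqrt(n)
2*z*sigma = 2 * 1.645 * 24.43 = 80.3747
sqrt(204) ≈ 14.282857
width = 80.3747 / 14.282857 ≈ 5.627355

5.6274


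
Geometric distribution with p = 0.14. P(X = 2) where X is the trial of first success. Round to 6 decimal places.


P = (1-p)^(k-1) * p
(1-p)^(k-1) = 0.86^1 = 0.86
P = 0.86 * 0.14 = 0.1204

0.120400


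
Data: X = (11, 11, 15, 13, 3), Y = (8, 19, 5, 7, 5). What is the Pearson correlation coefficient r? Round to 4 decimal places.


r = sum((xi-xbar)(yi-ybar)) / sqrt(sum((xi-xbar)^2) * sum((yi-ybar)^2))
n = 5, xbar = 53/5 = 10.6, ybar = 44/5 = 8.8
Sxy = sum((xi-xbar)(yi-ybar)) = 11.6
Sxx = sum((xi-xbar)^2) = 83.2
Syy = sum((yi-ybar)^2) = 136.8
sqrt(Sxx*Syy) ≈ 106.685332
r = Sxy / sqrt(Sxx*Syy) = 11.6 / 106.685332 ≈ 0.108731

0.1087


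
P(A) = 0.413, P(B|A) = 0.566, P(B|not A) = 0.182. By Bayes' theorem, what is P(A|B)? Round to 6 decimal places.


P(A|B) = P(B|A)*P(A) / P(B), P(B) = P(B|A)*P(A) + P(B|not A)*P(not A)
P(B|A)*P(A) = 0.566 * 0.413 = 0.233758
P(B|not A)*P(not A) = 0.182 * 0.587 = 0.106834
P(B) = 0.233758 + 0.106834 = 0.340592
P(A|B) = 0.233758 / 0.340592 ≈ 0.68632851

0.686329


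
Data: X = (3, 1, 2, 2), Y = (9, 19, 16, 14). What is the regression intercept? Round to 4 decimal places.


a = ybar - b*xbar, where b = sum((xi-xbar)(yi-ybar)) / sum((xi-xbar)^2)
n = 4, xbar = 8/4 = 2, ybar = 58/4 = 14.5
Sxy = sum((xi-xbar)(yi-ybar)) = -10
Sxx = sum((xi-xbar)^2) = 2
b = Sxy / Sxx = -5
a = 14.5 - (-5) * 2 = 24.5

24.5000


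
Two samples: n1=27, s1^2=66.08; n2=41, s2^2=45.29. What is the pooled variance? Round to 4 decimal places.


sp^2 = ((n1-1)*s1^2 + (n2-1)*s2^2)/(n1+n2-2)
(n1-1)*s1^2 = 26 * 66.08 = 1718.08
(n2-1)*s2^2 = 40 * 45.29 = 1811.6
numerator = 1718.08 + 1811.6 = 3529.68
n1+n2-2 = 66
sp^2 = 3529.68 / 66 = 53.48

53.4800


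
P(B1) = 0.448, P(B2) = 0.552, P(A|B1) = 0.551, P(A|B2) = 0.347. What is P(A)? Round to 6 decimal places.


P(A) = P(A|B1)*P(B1) + P(A|B2)*P(B2)
P(A|B1)*P(B1) = 0.551 * 0.448 = 0.246848
P(A|B2)*P(B2) = 0.347 * 0.552 = 0.191544
P(A) = 0.246848 + 0.191544 = 0.438392

0.438392


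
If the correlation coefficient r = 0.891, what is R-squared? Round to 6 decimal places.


R^2 = r^2 = (0.891)^2 = 0.793881

0.793881


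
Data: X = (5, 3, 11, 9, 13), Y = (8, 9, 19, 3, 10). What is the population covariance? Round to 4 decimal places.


Cov = (1/n)*sum((xi-xbar)(yi-ybar))
n = 5, xbar = 41/5 = 8.2, ybar = 49/5 = 9.8
sum((xi-xbar)(yi-ybar)) = 31.2
Cov = 31.2 / 5 = 6.24

6.2400


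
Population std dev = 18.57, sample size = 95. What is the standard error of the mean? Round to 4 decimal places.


SE = sigma / sqrt(n)
sqrt(95) ≈ 9.746794
SE = 18.57 / 9.746794 ≈ 1.905242

1.9052


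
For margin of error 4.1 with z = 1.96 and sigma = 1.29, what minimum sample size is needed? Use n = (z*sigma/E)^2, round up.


z*sigma/E = 1.96 * 1.29 / 4.1 ≈ 0.616683
(z*sigma/E)^2 ≈ 0.380298
round up: n = 1

1


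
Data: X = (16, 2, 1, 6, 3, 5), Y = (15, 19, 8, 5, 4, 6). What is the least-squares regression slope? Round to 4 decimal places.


b = sum((xi-xbar)(yi-ybar)) / sum((xi-xbar)^2)
n = 6, xbar = 33/6 = 5.5, ybar = 57/6 = 9.5
Sxy = sum((xi-xbar)(yi-ybar)) = 44.5
Sxx = sum((xi-xbar)^2) = 149.5
b = Sxy / Sxx = 89/299 ≈ 0.297659

0.2977


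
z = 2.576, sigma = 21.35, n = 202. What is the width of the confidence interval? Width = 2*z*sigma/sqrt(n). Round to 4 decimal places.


width = 2*z*sigma/sqrt(n)
2*z*sigma = 2 * 2.576 * 21.35 = 109.9952
sqrt(202) ≈ 14.212670
width = 109.9952 / 14.212670 ≈ 7.739235

7.7392


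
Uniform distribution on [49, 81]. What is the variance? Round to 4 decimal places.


Var = (b-a)^2 / 12
(b-a)^2 = (81 - 49)^2 = 1024
Var = 1024/12 ≈ 85.333333

85.3333


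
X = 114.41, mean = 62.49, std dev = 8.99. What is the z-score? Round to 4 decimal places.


z = (X - mu) / sigma
X - mu = 114.41 - 62.49 = 51.92
z = 51.92 / 8.99 = 5192/899 ≈ 5.775306

5.7753


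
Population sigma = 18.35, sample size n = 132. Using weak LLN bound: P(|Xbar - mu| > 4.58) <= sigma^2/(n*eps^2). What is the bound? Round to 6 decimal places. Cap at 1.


bound = min(1, sigma^2/(n*eps^2))
sigma^2 = 18.35^2 = 336.7225
n*eps^2 = 132 * 4.58^2 = 132 * 20.9764 = 2768.8848
sigma^2/(n*eps^2) = 336.7225 / 2768.8848 ≈ 0.12160943

0.121609


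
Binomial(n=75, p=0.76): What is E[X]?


E[X] = n*p = 75 * 0.76 = 57

57


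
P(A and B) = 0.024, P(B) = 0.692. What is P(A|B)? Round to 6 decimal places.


P(A|B) = P(A and B) / P(B) = 0.024 / 0.692 = 6/173 ≈ 0.03468208

0.034682


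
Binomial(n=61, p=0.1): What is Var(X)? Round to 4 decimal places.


Var = n*p*(1-p) = 61 * 0.1 * 0.9 = 5.49

5.4900


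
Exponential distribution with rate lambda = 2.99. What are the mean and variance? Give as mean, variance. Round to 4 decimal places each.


mean = 1/lam, var = 1/lam^2
mean = 1 / 2.99 = 100/299 ≈ 0.334448
lam^2 = 2.99^2 = 8.9401
var = 1 / 8.9401 ≈ 0.111856

0.3344, 0.1119


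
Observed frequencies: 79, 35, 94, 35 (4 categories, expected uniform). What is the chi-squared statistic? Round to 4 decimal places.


chi2 = sum((O-E)^2/E), E = total/4
total = 243, E = 243/4 = 60.75
(79 - 60.75)^2 / 60.75 = 333.0625 / 60.75 = 5329/972 ≈ 5.482510
(35 - 60.75)^2 / 60.75 = 663.0625 / 60.75 = 10609/972 ≈ 10.914609
(94 - 60.75)^2 / 60.75 = 1105.5625 / 60.75 = 17689/972 ≈ 18.198560
(35 - 60.75)^2 / 60.75 = 663.0625 / 60.75 = 10609/972 ≈ 10.914609
chi2 = 11059/243 ≈ 45.510288

45.5103


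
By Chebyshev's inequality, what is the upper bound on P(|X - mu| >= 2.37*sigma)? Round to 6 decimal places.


P <= 1/k^2
k^2 = 2.37^2 = 5.6169
1/k^2 = 1 / 5.6169 ≈ 0.17803415

0.178034


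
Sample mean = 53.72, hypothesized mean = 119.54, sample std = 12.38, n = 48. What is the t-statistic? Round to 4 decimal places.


t = (xbar - mu0) / (s/sqrt(n))
xbar - mu0 = 53.72 - 119.54 = -65.82
sqrt(48) ≈ 6.92820323
s/sqrt(n) = 12.38 / 6.92820323 ≈ 1.78689908
t = -65.82 / 1.78689908 ≈ -36.834761

-36.8348


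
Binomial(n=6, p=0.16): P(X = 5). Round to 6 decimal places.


P = C(n,k) * p^k * (1-p)^(n-k)
C(6,5) = 6
p^k = 0.16^5 = 0.0001048576
(1-p)^(n-k) = 0.84^1 = 0.84
P = 6 * 0.0001048576 * 0.84 ≈ 0.000528

0.000528


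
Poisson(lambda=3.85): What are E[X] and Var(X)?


E[X] = Var(X) = lambda = 3.85

3.85, 3.85


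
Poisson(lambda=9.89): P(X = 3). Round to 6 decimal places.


P = e^(-lam) * lam^k / k!
e^(-9.89) ≈ 0.00005067895
lam^k = 9.89^3 = 967.361669
k! = 3! = 6
P = 0.00005067895 * 967.361669 / 6 ≈ 0.008171

0.008171


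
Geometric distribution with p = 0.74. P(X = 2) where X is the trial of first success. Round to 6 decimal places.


P = (1-p)^(k-1) * p
(1-p)^(k-1) = 0.26^1 = 0.26
P = 0.26 * 0.74 = 0.1924

0.192400


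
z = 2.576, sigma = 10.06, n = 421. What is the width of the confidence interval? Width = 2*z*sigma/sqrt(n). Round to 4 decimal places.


width = 2*z*sigma/sqrt(n)
2*z*sigma = 2 * 2.576 * 10.06 = 51.82912
sqrt(421) ≈ 20.518285
width = 51.82912 / 20.518285 ≈ 2.525997

2.5260


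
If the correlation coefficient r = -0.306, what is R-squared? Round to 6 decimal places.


R^2 = r^2 = (-0.306)^2 = 0.093636

0.093636


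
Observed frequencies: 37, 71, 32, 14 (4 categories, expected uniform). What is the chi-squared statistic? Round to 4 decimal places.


chi2 = sum((O-E)^2/E), E = total/4
total = 154, E = 154/4 = 38.5
(37 - 38.5)^2 / 38.5 = 2.25 / 38.5 = 9/154 ≈ 0.058442
(71 - 38.5)^2 / 38.5 = 1056.25 / 38.5 = 4225/154 ≈ 27.435065
(32 - 38.5)^2 / 38.5 = 42.25 / 38.5 = 169/154 ≈ 1.097403
(14 - 38.5)^2 / 38.5 = 600.25 / 38.5 = 343/22 ≈ 15.590909
chi2 = 486/11 ≈ 44.181818

44.1818


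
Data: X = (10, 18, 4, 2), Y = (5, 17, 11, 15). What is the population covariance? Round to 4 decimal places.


Cov = (1/n)*sum((xi-xbar)(yi-ybar))
n = 4, xbar = 34/4 = 8.5, ybar = 48/4 = 12
sum((xi-xbar)(yi-ybar)) = 22
Cov = 22 / 4 = 5.5

5.5000


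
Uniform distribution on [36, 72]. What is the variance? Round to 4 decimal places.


Var = (b-a)^2 / 12
(b-a)^2 = (72 - 36)^2 = 1296
Var = 1296/12 = 108

108.0000
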